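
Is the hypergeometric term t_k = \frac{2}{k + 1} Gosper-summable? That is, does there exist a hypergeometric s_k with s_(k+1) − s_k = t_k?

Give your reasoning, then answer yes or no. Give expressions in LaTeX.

Step 1: r(k) = (k + 1)/(k + 2).
Normal form (A,B,C) = (k + 1, k + 2, 1).
Need (k + 1)·f(k+1) − (k + 1)·f(k) = 1.
deg f ≤ 0 (via 1,1,0).
Generic f = c0 gives residual -1; -1 = 0 cannot hold, so t_k is not Gosper-summable.

No — the linear system for f has no solution.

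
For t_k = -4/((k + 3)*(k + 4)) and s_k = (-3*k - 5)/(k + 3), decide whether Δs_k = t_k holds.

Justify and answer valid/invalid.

s_(k+1) = (-3*k - 8)/(k + 4)
s_(k+1) − s_k = -4/(k**2 + 7*k + 12)
(s_(k+1) − s_k) − t_k = 0

Valid — Δs_k = t_k.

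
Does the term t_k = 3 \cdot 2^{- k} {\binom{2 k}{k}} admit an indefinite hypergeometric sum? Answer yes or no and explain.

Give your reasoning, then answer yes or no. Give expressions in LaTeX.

No. Not Gosper-summable.

Compute t_(k+1)/t_k: get (2*k + 1)/(k + 1).
Take A(k)=2*k + 1, B(k)=k + 1, C(k)=1.
Set up (2*k + 1)·f(k+1) − (k)·f(k) − (1) = 0.
From deg A=1, deg B=1, deg C=0: d=-1.
Negative degree bound (-1): no f exists, t_k not Gosper-summable.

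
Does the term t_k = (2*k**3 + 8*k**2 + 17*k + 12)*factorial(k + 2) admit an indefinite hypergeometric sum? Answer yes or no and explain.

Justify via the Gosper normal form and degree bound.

Ratio r(k) = (2*k**4 + 20*k**3 + 81*k**2 + 156*k + 117)/(2*k**3 + 8*k**2 + 17*k + 12).
Factor: A=k + 3; B=1; C=k**3 + 4*k**2 + 17*k/2 + 6.
Need (k + 3)·f(k+1) − (1)·f(k) = k**3 + 4*k**2 + 17*k/2 + 6.
From deg A=1, deg B=0, deg C=3: d=2.
Coefficient equations give f(k) = (2*k**2 + 3)/2.
So s_k = (B(k−1)f/C)·t_k = ((2*k**2 + 3)/(2*k**3 + 8*k**2 + 17*k + 12))·t_k = (2*k**2 + 3)*factorial(k + 2).
Δs = (2*k**3 + 8*k**2 + 17*k + 12)*factorial(k + 2), as required.

Yes. s_k = (2*k**2 + 3)*factorial(k + 2).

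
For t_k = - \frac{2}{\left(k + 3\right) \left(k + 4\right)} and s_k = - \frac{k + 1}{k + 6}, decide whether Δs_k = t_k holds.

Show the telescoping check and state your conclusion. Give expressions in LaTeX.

Invalid: residual \frac{3 \left(- k^{2} - 3 k + 8\right)}{k^{4} + 20 k^{3} + 145 k^{2} + 450 k + 504} ≠ 0.

s_(k+1) = (-k - 2)/(k + 7)
s_(k+1) − s_k = -5/(k**2 + 13*k + 42)
(s_(k+1) − s_k) − t_k = 3*(-k**2 - 3*k + 8)/(k**4 + 20*k**3 + 145*k**2 + 450*k + 504)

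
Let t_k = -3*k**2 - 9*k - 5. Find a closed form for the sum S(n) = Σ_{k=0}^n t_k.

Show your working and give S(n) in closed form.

Ratio r(k) = (3*k**2 + 15*k + 17)/(3*k**2 + 9*k + 5).
Take A(k)=1, B(k)=1, C(k)=k**2 + 3*k + 5/3.
f must satisfy (1)·f(k+1) − (1)·f(k) = k**2 + 3*k + 5/3.
d = 3 from the (0,0,2) case.
Solve for f: f(k) = k*(k**2 + 3*k + 1)/3 (degree 3 ≤ 3).
Get s_k = R·t_k = k*(-k**2 - 3*k - 1) with R(k) = B(k−1)f(k)/C(k) = k*(k**2 + 3*k + 1)/(3*k**2 + 9*k + 5).
Check: Δs_k = -3*k**2 - 9*k - 5. ✓
Σ_(k=0)^n t_k = s_(n+1) − s_(0) = (-n**3 - 6*n**2 - 10*n - 5) − (0), i.e. -n**3 - 6*n**2 - 10*n - 5.

S(n) = -n**3 - 6*n**2 - 10*n - 5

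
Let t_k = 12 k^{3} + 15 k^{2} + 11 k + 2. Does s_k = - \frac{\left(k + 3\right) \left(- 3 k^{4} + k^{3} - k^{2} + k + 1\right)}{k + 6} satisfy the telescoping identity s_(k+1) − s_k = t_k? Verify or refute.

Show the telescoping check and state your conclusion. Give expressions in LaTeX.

Invalid: residual \frac{3 \left(- 9 k^{4} - 88 k^{3} - 100 k^{2} - 69 k - 13\right)}{k^{2} + 13 k + 42} ≠ 0.

s_(k+1) = -(k + 4)*(k - 3*(k + 1)**4 + (k + 1)**3 - (k + 1)**2 + 2)/(k + 7)
s_(k+1) − s_k = (12*k**5 + 144*k**4 + 446*k**3 + 475*k**2 + 281*k + 45)/(k**2 + 13*k + 42)
(s_(k+1) − s_k) − t_k = 3*(-9*k**4 - 88*k**3 - 100*k**2 - 69*k - 13)/(k**2 + 13*k + 42)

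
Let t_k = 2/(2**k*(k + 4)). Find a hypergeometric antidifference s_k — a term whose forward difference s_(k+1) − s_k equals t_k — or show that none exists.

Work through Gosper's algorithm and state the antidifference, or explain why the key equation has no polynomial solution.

Step 1: r(k) = (k + 4)/(2*(k + 5)).
Normal form (A,B,C) = (k/2 + 2, k + 5, 1).
f must satisfy (k/2 + 2)·f(k+1) − (k + 4)·f(k) = 1.
Bound: deg f ≤ -1.
Negative degree bound (-1): no f exists, t_k not Gosper-summable.

not Gosper-summable; s_k does not exist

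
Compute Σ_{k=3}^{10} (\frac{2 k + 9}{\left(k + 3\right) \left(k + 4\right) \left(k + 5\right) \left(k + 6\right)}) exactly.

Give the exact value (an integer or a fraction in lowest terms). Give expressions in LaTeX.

Σ = 11/672

r(k) = (k + 3)*(2*k + 11)/((k + 7)*(2*k + 9)) after simplifying.
A = k + 3, B = k + 7, C = k + 9/2.
Key eq: (k + 3)·f(k+1) = (k + 6)·f(k) + (k + 9/2).
From deg A=1, deg B=1, deg C=1: d=3.
Coefficient equations give f(k) = k*(k + 4)*(k + 8)/30.
R(k) = B(k−1)·f(k)/C(k) = k*(k + 4)*(k + 6)*(k + 8)/(15*(2*k + 9)); s_k = R·t_k = k*(k + 8)/(15*(k**2 + 8*k + 15)).
Verify: (2*k + 9)/(k**4 + 18*k**3 + 119*k**2 + 342*k + 360) matches t_k.
Σ_(k=3)^(10) t_k = s_(11) − s_(3) = 209/3360 − (11/240) = 11/672.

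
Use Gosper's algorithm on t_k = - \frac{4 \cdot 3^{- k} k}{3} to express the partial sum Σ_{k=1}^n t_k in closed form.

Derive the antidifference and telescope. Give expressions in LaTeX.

S(n) = 3^{- n - 1} \left(- 3^{n + 1} + 2 n + 3\right)

Compute t_(k+1)/t_k: get (k + 1)/(3*k).
Gosper form: A/B · C(k+1)/C(k) with A=1/3, B=1, C=k.
f must satisfy (1/3)·f(k+1) − (1)·f(k) = k.
Degrees (0,0,1) ⇒ d ≤ 1.
A polynomial solution: f(k) = -3*(2*k + 1)/4.
Then R = B(k−1)f/C = -3*(2*k + 1)/(4*k), so s_k = R(k)·t_k = (2*k + 1)/3**k.
s_(k+1) − s_k = -4*k/(3*3**k) = t_k.
s_(n+1) = 3**(-n - 1)*(2*n + 3) and s_(1) = 1, so S(n) = 3**(-n - 1)*(-3**(n + 1) + 2*n + 3).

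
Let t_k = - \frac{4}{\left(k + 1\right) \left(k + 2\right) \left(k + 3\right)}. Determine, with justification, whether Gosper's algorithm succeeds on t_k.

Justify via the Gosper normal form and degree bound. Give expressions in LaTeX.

Yes. s_k = \frac{k \left(- k - 3\right)}{\left(k + 1\right) \left(k + 2\right)}.

Step 1: r(k) = (k + 1)/(k + 4).
So A=k + 1 and B=k + 4, with C=1.
Solve (k + 1)·f(k+1) − (k + 3)·f(k) = 1.
d = 2 from the (1,1,0) case.
Coefficient equations give f(k) = k*(k + 3)/4.
Certificate R = B(k−1)f/C = k*(k + 3)**2/4 gives s_k = k*(-k - 3)/((k + 1)*(k + 2)).
Verify: -4/(k**3 + 6*k**2 + 11*k + 6) matches t_k.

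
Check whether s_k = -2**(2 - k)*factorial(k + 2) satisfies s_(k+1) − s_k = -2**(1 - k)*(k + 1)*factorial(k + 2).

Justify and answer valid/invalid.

s_(k+1) = -2**(1 - k)*factorial(k + 3)
s_(k+1) − s_k = -2**(1 - k)*(k + 1)*factorial(k + 2)
(s_(k+1) − s_k) − t_k = 0

Valid — Δs_k = t_k.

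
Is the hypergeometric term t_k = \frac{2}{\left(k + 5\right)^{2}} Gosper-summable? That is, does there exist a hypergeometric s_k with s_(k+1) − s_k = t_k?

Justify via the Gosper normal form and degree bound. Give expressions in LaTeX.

Compute t_(k+1)/t_k: get (k + 5)**2/(k + 6)**2.
A = k**2 + 10*k + 25, B = k**2 + 12*k + 36, C = 1.
Need (k**2 + 10*k + 25)·f(k+1) − (k**2 + 10*k + 25)·f(k) = 1.
deg f ≤ 0 (via 2,2,0).
f = c0 ⇒ A·f(k+1) − B(k−1)·f(k) − C = -1. The system {-1 = 0} is inconsistent; no antidifference.

No; the coefficient equations for f are inconsistent.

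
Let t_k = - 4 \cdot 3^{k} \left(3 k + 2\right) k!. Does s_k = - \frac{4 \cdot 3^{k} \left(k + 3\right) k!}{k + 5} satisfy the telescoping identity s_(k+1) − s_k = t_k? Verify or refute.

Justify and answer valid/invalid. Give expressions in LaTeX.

Invalid: residual \frac{8 \cdot 3^{k} \left(3 k^{2} + 17 k + 9\right) k!}{\left(k + 5\right) \left(k + 6\right)} ≠ 0.

s_(k+1) = -12*3**k*(k + 4)*factorial(k + 1)/(k + 6)
s_(k+1) − s_k = -4*3**k*(3*k**3 + 29*k**2 + 78*k + 42)*factorial(k)/((k + 5)*(k + 6))
(s_(k+1) − s_k) − t_k = 8*3**k*(3*k**2 + 17*k + 9)*factorial(k)/((k + 5)*(k + 6))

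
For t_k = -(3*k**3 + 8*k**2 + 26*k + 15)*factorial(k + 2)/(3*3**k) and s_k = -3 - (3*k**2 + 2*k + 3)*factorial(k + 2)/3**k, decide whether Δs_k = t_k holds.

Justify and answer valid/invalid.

valid; difference matches t_k

s_(k+1) = -3**(-k - 1)*(2*k + 3*(k + 1)**2 + 5)*factorial(k + 3) - 3
s_(k+1) − s_k = -(3*k**3 + 8*k**2 + 26*k + 15)*factorial(k + 2)/(3*3**k)
(s_(k+1) − s_k) − t_k = 0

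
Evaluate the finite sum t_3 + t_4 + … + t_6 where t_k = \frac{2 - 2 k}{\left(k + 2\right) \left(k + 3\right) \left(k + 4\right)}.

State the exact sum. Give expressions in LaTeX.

Ratio r(k) = k*(k + 2)/((k - 1)*(k + 5)).
Normal form (A,B,C) = (k + 2, k + 5, k - 1).
Solve (k + 2)·f(k+1) − (k + 4)·f(k) = k - 1.
deg f ≤ 2 (via 1,1,1).
Solve for f: f(k) = k*(k - 7)/12 (degree 2 ≤ 2).
Then R = B(k−1)f/C = k*(k - 7)*(k + 4)/(12*(k - 1)), so s_k = R(k)·t_k = -k*(k - 7)/(6*(k + 2)*(k + 3)).
s_(k+1) − s_k = 2*(1 - k)/(k**3 + 9*k**2 + 26*k + 24) = t_k.
Σ_(k=3)^(6) t_k = s_(7) − s_(3) = 0 − (1/15) = -1/15.

Σ = -1/15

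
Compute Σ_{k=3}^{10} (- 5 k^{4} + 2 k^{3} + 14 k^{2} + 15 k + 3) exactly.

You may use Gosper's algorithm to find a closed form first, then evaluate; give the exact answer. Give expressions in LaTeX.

Step 1: r(k) = (5*k**4 + 18*k**3 + 10*k**2 - 29*k - 29)/(5*k**4 - 2*k**3 - 14*k**2 - 15*k - 3).
So A=1 and B=1, with C=k**4 - 2*k**3/5 - 14*k**2/5 - 3*k - 3/5.
Set up (1)·f(k+1) − (1)·f(k) − (k**4 - 2*k**3/5 - 14*k**2/5 - 3*k - 3/5) = 0.
Degrees (0,0,4) ⇒ d ≤ 5.
Match coefficients ⇒ f(k) = k*(k**4 - 3*k**3 - 2*k**2 - k + 2)/5.
Then R = B(k−1)f/C = k*(k**4 - 3*k**3 - 2*k**2 - k + 2)/(5*k**4 - 2*k**3 - 14*k**2 - 15*k - 3), so s_k = R(k)·t_k = k*(-k**4 + 3*k**3 + 2*k**2 + k - 2).
Δs = -5*k**4 + 2*k**3 + 14*k**2 + 15*k + 3, as required.
Σ_(k=3)^(10) t_k = s_(11) − s_(3) = -114367 − (57) = -114424.

Σ = -114424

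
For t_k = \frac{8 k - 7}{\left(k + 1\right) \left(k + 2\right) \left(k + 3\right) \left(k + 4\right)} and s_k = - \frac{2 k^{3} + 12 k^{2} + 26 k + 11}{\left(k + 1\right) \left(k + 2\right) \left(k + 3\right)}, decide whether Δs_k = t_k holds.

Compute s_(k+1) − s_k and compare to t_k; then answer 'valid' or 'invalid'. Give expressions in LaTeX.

s_(k+1) = (-26*k - 2*(k + 1)**3 - 12*(k + 1)**2 - 37)/((k + 2)*(k + 3)*(k + 4))
s_(k+1) − s_k = (8*k - 7)/(k**4 + 10*k**3 + 35*k**2 + 50*k + 24)
(s_(k+1) − s_k) − t_k = 0

valid; difference matches t_k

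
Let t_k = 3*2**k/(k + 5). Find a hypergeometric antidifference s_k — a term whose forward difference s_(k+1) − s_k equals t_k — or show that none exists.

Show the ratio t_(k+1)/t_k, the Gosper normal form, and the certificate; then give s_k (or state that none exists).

r(k) = 2*(k + 5)/(k + 6) after simplifying.
Take A(k)=2*k + 10, B(k)=k + 6, C(k)=1.
Solve (2*k + 10)·f(k+1) − (k + 5)·f(k) = 1.
From deg A=1, deg B=1, deg C=0: d=-1.
d = -1 < 0 ⇒ no nonzero polynomial f; not summable.

none (Gosper's algorithm certifies no s_k)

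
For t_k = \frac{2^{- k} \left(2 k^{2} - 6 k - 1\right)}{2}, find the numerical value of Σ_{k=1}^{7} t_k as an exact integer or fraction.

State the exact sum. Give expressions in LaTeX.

Σ = -239/256

Ratio r(k) = (k**2 - k - 5/2)/(2*k**2 - 6*k - 1).
Take A(k)=1/2, B(k)=1, C(k)=k**2 - 3*k - 1/2.
Solve (1/2)·f(k+1) − (1)·f(k) = k**2 - 3*k - 1/2.
deg f ≤ 2 (via 0,0,2).
Solving with deg f ≤ 2: f(k) = -2*k**2 + 2*k + 1.
R(k) = B(k−1)·f(k)/C(k) = -2*(2*k**2 - 2*k - 1)/(2*k**2 - 6*k - 1); s_k = R·t_k = (-2*k**2 + 2*k + 1)/2**k.
Verify: (2*k**2 - 6*k - 1)/(2*2**k) matches t_k.
Evaluate s at k=8 and k=1: -111/256 and 1/2; difference -239/256.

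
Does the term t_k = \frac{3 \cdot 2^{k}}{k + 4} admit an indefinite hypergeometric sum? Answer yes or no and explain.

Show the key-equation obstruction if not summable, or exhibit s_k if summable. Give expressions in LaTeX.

No; the degree bound rules out any f.

The ratio is 2*(k + 4)/(k + 5).
A = 2*k + 8, B = k + 5, C = 1.
Key eq: (2*k + 8)·f(k+1) = (k + 4)·f(k) + (1).
Degrees (1,1,0) ⇒ d ≤ -1.
deg f ≤ -1 is impossible — no certificate.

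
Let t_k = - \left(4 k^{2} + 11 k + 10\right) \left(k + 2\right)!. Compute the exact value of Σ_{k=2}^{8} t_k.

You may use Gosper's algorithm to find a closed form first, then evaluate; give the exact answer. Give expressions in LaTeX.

Σ = -1397087832

The ratio is (k + 3)*(11*k + 4*(k + 1)**2 + 21)/(4*k**2 + 11*k + 10).
A = k + 3, B = 1, C = k**2 + 11*k/4 + 5/2.
Solve (k + 3)·f(k+1) − (1)·f(k) = k**2 + 11*k/4 + 5/2.
deg f ≤ 1 (via 1,0,2).
Coefficient equations give f(k) = (4*k - 1)/4.
Then R = B(k−1)f/C = (4*k - 1)/(4*k**2 + 11*k + 10), so s_k = R(k)·t_k = -(4*k - 1)*factorial(k + 2).
s_(k+1) − s_k = -(4*k**2 + 11*k + 10)*factorial(k + 2) = t_k.
Evaluate s at k=9 and k=2: -1397088000 and -168; difference -1397087832.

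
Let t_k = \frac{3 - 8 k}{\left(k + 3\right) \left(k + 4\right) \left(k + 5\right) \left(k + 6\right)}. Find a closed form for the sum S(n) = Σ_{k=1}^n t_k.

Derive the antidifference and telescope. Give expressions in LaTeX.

S(n) = \frac{n \left(- 7 n^{2} - 105 n - 38\right)}{120 \left(n^{3} + 15 n^{2} + 74 n + 120\right)}

r(k) = (k + 3)*(8*k + 5)/((k + 7)*(8*k - 3)) after simplifying.
Gosper form: A/B · C(k+1)/C(k) with A=k + 3, B=k + 7, C=k - 3/8.
Solve (k + 3)·f(k+1) − (k + 6)·f(k) = k - 3/8.
From deg A=1, deg B=1, deg C=1: d=3.
Coefficient equations give f(k) = k*(k**2 + 12*k - 33)/160.
Get s_k = R·t_k = k*(-k**2 - 12*k + 33)/(20*(k + 3)*(k + 4)*(k + 5)) with R(k) = B(k−1)f(k)/C(k) = k*(k + 6)*(k**2 + 12*k - 33)/(20*(8*k - 3)).
s_(k+1) − s_k = (3 - 8*k)/(k**4 + 18*k**3 + 119*k**2 + 342*k + 360) = t_k.
Σ_(k=1)^n t_k = s_(n+1) − s_(1) = ((-n**3 - 15*n**2 + 6*n + 20)/(20*(n**3 + 15*n**2 + 74*n + 120))) − (1/120), i.e. n*(-7*n**2 - 105*n - 38)/(120*(n**3 + 15*n**2 + 74*n + 120)).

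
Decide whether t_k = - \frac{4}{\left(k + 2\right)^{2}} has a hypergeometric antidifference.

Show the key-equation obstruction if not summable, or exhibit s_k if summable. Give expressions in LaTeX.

No — t_k has no hypergeometric antidifference.

Step 1: r(k) = (k + 2)**2/(k + 3)**2.
So A=k**2 + 4*k + 4 and B=k**2 + 6*k + 9, with C=1.
Solve (k**2 + 4*k + 4)·f(k+1) − (k**2 + 4*k + 4)·f(k) = 1.
Degrees (2,2,0) ⇒ d ≤ 0.
f = c0 ⇒ A·f(k+1) − B(k−1)·f(k) − C = -1. The system {-1 = 0} is inconsistent; no antidifference.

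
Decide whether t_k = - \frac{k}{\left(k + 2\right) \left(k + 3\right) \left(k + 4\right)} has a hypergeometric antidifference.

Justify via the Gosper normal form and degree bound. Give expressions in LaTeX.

The ratio is (k + 1)*(k + 2)/(k*(k + 5)).
Gosper form: A/B · C(k+1)/C(k) with A=k + 2, B=k + 5, C=k.
Key eq: (k + 2)·f(k+1) = (k + 4)·f(k) + (k).
d = 2 from the (1,1,1) case.
Match coefficients ⇒ f(k) = k*(k - 1)/6.
Then R = B(k−1)f/C = (k - 1)*(k + 4)/6, so s_k = R(k)·t_k = k*(1 - k)/(6*(k + 2)*(k + 3)).
Verify: -k/(k**3 + 9*k**2 + 26*k + 24) matches t_k.

Yes. s_k = \frac{k \left(1 - k\right)}{6 \left(k + 2\right) \left(k + 3\right)}.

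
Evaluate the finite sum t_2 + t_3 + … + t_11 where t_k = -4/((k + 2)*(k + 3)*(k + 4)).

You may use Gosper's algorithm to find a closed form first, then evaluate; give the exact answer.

Step 1: r(k) = (k + 2)/(k + 5).
Normal form (A,B,C) = (k + 2, k + 5, 1).
Set up (k + 2)·f(k+1) − (k + 4)·f(k) − (1) = 0.
From deg A=1, deg B=1, deg C=0: d=2.
Solving with deg f ≤ 2: f(k) = k*(k + 5)/12.
Get s_k = R·t_k = k*(-k - 5)/(3*(k + 2)*(k + 3)) with R(k) = B(k−1)f(k)/C(k) = k*(k + 4)*(k + 5)/12.
Verify: -4/(k**3 + 9*k**2 + 26*k + 24) matches t_k.
Telescoping: Σ = s_(12) − s_(2) = -34/105 − (-7/30) = -19/210.

Σ = -19/210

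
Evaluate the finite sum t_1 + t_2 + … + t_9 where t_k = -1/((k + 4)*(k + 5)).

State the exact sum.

Σ = -9/70

The ratio is (k + 4)/(k + 6).
So A=k + 4 and B=k + 6, with C=1.
Need (k + 4)·f(k+1) − (k + 5)·f(k) = 1.
deg f ≤ 1 (via 1,1,0).
Solve for f: f(k) = k/4 (degree 1 ≤ 1).
So s_k = (B(k−1)f/C)·t_k = (k*(k + 5)/4)·t_k = -k/(4*k + 16).
Verify: -1/(k**2 + 9*k + 20) matches t_k.
Telescoping: Σ = s_(10) − s_(1) = -5/28 − (-1/20) = -9/70.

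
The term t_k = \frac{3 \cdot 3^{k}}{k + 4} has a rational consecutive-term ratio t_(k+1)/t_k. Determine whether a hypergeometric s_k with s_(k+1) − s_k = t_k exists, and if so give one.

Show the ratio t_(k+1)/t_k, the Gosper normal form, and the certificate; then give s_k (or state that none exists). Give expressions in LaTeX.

not Gosper-summable; s_k does not exist

Compute t_(k+1)/t_k: get 3*(k + 4)/(k + 5).
A = 3*k + 12, B = k + 5, C = 1.
f must satisfy (3*k + 12)·f(k+1) − (k + 4)·f(k) = 1.
d = -1 from the (1,1,0) case.
Bound -1 < 0, so the key equation has no polynomial solution.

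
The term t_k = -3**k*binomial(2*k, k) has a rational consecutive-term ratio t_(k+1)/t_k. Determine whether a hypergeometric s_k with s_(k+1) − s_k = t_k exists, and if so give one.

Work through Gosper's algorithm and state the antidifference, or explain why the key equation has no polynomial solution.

none (Gosper's algorithm certifies no s_k)

t_(k+1)/t_k = 6*(2*k + 1)/(k + 1).
So A=12*k + 6 and B=k + 1, with C=1.
Set up (12*k + 6)·f(k+1) − (k)·f(k) − (1) = 0.
From deg A=1, deg B=1, deg C=0: d=-1.
Bound -1 < 0, so the key equation has no polynomial solution.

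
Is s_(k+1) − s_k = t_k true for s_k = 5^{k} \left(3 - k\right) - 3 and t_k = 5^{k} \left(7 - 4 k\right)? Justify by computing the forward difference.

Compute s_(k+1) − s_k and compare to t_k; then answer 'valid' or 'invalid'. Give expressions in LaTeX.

valid (s_(k+1) − s_k reduces to t_k)

s_(k+1) = 5**(k + 1)*(2 - k) - 3
s_(k+1) − s_k = 5**k*(7 - 4*k)
(s_(k+1) − s_k) − t_k = 0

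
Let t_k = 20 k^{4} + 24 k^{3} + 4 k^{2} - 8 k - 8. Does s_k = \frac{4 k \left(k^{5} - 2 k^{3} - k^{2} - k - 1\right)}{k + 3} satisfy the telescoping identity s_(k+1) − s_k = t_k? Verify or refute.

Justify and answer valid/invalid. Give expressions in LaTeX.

Invalid: residual \frac{8 \left(- 4 k^{5} - 22 k^{4} - 20 k^{3} - k^{2} + 7 k + 6\right)}{k^{2} + 7 k + 12} ≠ 0.

s_(k+1) = -4*(k + 1)*(k - (k + 1)**5 + 2*(k + 1)**3 + (k + 1)**2 + 2)/(k + 4)
s_(k+1) − s_k = 4*(5*k**6 + 33*k**5 + 59*k**4 + 37*k**3 - 6*k**2 - 24*k - 12)/(k**2 + 7*k + 12)
(s_(k+1) − s_k) − t_k = 8*(-4*k**5 - 22*k**4 - 20*k**3 - k**2 + 7*k + 6)/(k**2 + 7*k + 12)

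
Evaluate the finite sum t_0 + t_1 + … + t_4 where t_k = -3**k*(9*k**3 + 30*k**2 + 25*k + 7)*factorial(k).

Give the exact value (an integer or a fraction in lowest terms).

t_(k+1)/t_k = 3*(9*k**4 + 66*k**3 + 169*k**2 + 183*k + 71)/(9*k**3 + 30*k**2 + 25*k + 7).
So A=3*k + 3 and B=1, with C=k**3 + 10*k**2/3 + 25*k/9 + 7/9.
Key eq: (3*k + 3)·f(k+1) = (1)·f(k) + (k**3 + 10*k**2/3 + 25*k/9 + 7/9).
deg f ≤ 2 (via 1,0,3).
Solve for f: f(k) = (3*k**2 + 2*k - 4)/9 (degree 2 ≤ 2).
Then R = B(k−1)f/C = (3*k**2 + 2*k - 4)/(9*k**3 + 30*k**2 + 25*k + 7), so s_k = R(k)·t_k = -3**k*(3*k**2 + 2*k - 4)*factorial(k).
s_(k+1) − s_k = -3**k*(9*k**3 + 30*k**2 + 25*k + 7)*factorial(k) = t_k.
Σ_(k=0)^(4) t_k = s_(5) − s_(0) = -2361960 − (4) = -2361964.

Σ = -2361964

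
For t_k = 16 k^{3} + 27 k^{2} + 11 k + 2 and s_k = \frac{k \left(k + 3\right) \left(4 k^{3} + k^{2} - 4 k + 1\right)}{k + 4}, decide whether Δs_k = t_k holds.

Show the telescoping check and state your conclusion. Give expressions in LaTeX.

s_(k+1) = -(k + 1)*(k + 4)*(4*k - 4*(k + 1)**3 - (k + 1)**2 + 3)/(k + 5)
s_(k+1) − s_k = (16*k**5 + 159*k**4 + 484*k**3 + 518*k**2 + 193*k + 32)/(k**2 + 9*k + 20)
(s_(k+1) − s_k) − t_k = (-12*k**4 - 90*k**3 - 123*k**2 - 45*k - 8)/(k**2 + 9*k + 20)

Invalid: residual \frac{- 12 k^{4} - 90 k^{3} - 123 k^{2} - 45 k - 8}{k^{2} + 9 k + 20} ≠ 0.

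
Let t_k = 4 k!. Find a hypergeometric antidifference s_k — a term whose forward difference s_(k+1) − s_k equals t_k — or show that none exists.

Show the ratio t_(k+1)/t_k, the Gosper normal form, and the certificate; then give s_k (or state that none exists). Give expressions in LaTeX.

none (Gosper's algorithm certifies no s_k)

Compute t_(k+1)/t_k: get k + 1.
Factor: A=k + 1; B=1; C=1.
Need (k + 1)·f(k+1) − (1)·f(k) = 1.
From deg A=1, deg B=0, deg C=0: d=-1.
d = -1 < 0 ⇒ no nonzero polynomial f; not summable.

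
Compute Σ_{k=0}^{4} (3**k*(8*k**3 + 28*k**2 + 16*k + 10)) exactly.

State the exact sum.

Σ = 100114

Ratio r(k) = 3*(4*k**3 + 26*k**2 + 48*k + 31)/(4*k**3 + 14*k**2 + 8*k + 5).
A = 3, B = 1, C = k**3 + 7*k**2/2 + 2*k + 5/4.
Need (3)·f(k+1) − (1)·f(k) = k**3 + 7*k**2/2 + 2*k + 5/4.
d = 3 from the (0,0,3) case.
Solve for f: f(k) = (2*k**3 - 2*k**2 + k + 1)/4 (degree 3 ≤ 3).
Certificate R = B(k−1)f/C = (2*k**3 - 2*k**2 + k + 1)/(4*k**3 + 14*k**2 + 8*k + 5) gives s_k = 2*3**k*(2*k**3 - 2*k**2 + k + 1).
Δs = 3**k*(8*k**3 + 28*k**2 + 16*k + 10), as required.
Evaluate s at k=5 and k=0: 100116 and 2; difference 100114.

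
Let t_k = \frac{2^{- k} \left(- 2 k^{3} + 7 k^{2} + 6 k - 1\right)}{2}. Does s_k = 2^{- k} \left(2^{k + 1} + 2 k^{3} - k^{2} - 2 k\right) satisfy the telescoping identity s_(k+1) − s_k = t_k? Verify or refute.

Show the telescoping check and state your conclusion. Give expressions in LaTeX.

s_(k+1) = (4*2**k + 2*k**3 + 5*k**2 + 2*k - 1)/(2*2**k)
s_(k+1) − s_k = (-2*k**3 + 7*k**2 + 6*k - 1)/(2*2**k)
(s_(k+1) − s_k) − t_k = 0

Valid: the claim telescopes to t_k.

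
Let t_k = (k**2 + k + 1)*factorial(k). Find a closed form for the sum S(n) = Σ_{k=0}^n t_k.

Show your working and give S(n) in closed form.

S(n) = (n + 1)*factorial(n + 1)

The ratio is (k + 1)*(k + (k + 1)**2 + 2)/(k**2 + k + 1).
So A=k + 1 and B=1, with C=k**2 + k + 1.
f must satisfy (k + 1)·f(k+1) − (1)·f(k) = k**2 + k + 1.
Bound: deg f ≤ 1.
Solve for f: f(k) = k (degree 1 ≤ 1).
Get s_k = R·t_k = k*factorial(k) with R(k) = B(k−1)f(k)/C(k) = k/(k**2 + k + 1).
Check: Δs_k = (k**2 + k + 1)*factorial(k). ✓
s_(n+1) = (n + 1)*factorial(n + 1) and s_(0) = 0, so S(n) = (n + 1)*factorial(n + 1).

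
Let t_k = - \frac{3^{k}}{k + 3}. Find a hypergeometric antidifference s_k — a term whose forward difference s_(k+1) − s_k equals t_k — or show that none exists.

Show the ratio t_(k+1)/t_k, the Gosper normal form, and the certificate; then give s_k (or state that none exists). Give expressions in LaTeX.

no hypergeometric antidifference exists

r(k) = 3*(k + 3)/(k + 4) after simplifying.
Normal form (A,B,C) = (3*k + 9, k + 4, 1).
Key eq: (3*k + 9)·f(k+1) = (k + 3)·f(k) + (1).
d = -1 from the (1,1,0) case.
d = -1 < 0 ⇒ no nonzero polynomial f; not summable.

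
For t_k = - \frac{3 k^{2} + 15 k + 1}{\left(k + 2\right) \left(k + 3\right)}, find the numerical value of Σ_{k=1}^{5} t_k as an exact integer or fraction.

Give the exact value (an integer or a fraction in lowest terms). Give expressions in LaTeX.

r(k) = (k + 2)*(15*k + 3*(k + 1)**2 + 16)/((k + 4)*(3*k**2 + 15*k + 1)) after simplifying.
Normal form (A,B,C) = (k + 2, k + 4, k**2 + 5*k + 1/3).
Key eq: (k + 2)·f(k+1) = (k + 3)·f(k) + (k**2 + 5*k + 1/3).
deg f ≤ 2 (via 1,1,2).
Coefficient equations give f(k) = k*(6*k - 5)/6.
Get s_k = R·t_k = k*(5 - 6*k)/(2*(k + 2)) with R(k) = B(k−1)f(k)/C(k) = k*(k + 3)*(6*k - 5)/(2*(3*k**2 + 15*k + 1)).
s_(k+1) − s_k = (-3*k**2 - 15*k - 1)/(k**2 + 5*k + 6) = t_k.
Telescoping: Σ = s_(6) − s_(1) = -93/8 − (-1/6) = -275/24.

Σ = -275/24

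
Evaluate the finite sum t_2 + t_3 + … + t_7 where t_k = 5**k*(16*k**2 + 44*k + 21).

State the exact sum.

Σ = 102733950

The ratio is 5*(16*k**2 + 76*k + 81)/(16*k**2 + 44*k + 21).
Take A(k)=5, B(k)=1, C(k)=k**2 + 11*k/4 + 21/16.
Need (5)·f(k+1) − (1)·f(k) = k**2 + 11*k/4 + 21/16.
Degrees (0,0,2) ⇒ d ≤ 2.
Solve for f: f(k) = (4*k**2 + k - 1)/16 (degree 2 ≤ 2).
Certificate R = B(k−1)f/C = (4*k**2 + k - 1)/(16*k**2 + 44*k + 21) gives s_k = 5**k*(4*k**2 + k - 1).
Verify: 5**k*(16*k**2 + 44*k + 21) matches t_k.
Σ_(k=2)^(7) t_k = s_(8) − s_(2) = 102734375 − (425) = 102733950.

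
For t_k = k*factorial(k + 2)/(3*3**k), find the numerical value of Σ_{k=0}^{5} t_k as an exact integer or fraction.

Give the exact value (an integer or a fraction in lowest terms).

r(k) = (k + 1)*(k + 3)/(3*k) after simplifying.
So A=k/3 + 1 and B=1, with C=k.
Set up (k/3 + 1)·f(k+1) − (1)·f(k) − (k) = 0.
d = 0 from the (1,0,1) case.
Match coefficients ⇒ f(k) = 3.
Then R = B(k−1)f/C = 3/k, so s_k = R(k)·t_k = factorial(k + 2)/3**k.
s_(k+1) − s_k = k*factorial(k + 2)/(3*3**k) = t_k.
Evaluate s at k=6 and k=0: 4480/81 and 2; difference 4318/81.

Σ = 4318/81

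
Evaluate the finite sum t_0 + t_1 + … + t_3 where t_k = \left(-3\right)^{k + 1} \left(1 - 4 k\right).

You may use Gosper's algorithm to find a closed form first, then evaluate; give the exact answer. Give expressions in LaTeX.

Σ = -732

The ratio is 3*(-4*k - 3)/(4*k - 1).
Take A(k)=-3, B(k)=1, C(k)=k - 1/4.
Need (-3)·f(k+1) − (1)·f(k) = k - 1/4.
deg f ≤ 1 (via 0,0,1).
A polynomial solution: f(k) = -(k - 1)/4.
Then R = B(k−1)f/C = -(k - 1)/(4*k - 1), so s_k = R(k)·t_k = (-3)**(k + 1)*(k - 1).
Verify: (-3)**(k + 1)*(1 - 4*k) matches t_k.
Evaluate s at k=4 and k=0: -729 and 3; difference -732.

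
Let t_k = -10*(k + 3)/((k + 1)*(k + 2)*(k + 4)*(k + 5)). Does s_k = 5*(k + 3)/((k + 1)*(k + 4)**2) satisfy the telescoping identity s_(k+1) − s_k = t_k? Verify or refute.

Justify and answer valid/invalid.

Invalid: residual 5*(3*k**2 + 21*k + 34)/(k**6 + 21*k**5 + 177*k**4 + 759*k**3 + 1722*k**2 + 1920*k + 800) ≠ 0.

s_(k+1) = 5*(k + 4)/((k + 2)*(k + 5)**2)
s_(k+1) − s_k = 5*((k + 1)*(k + 4)**3 - (k + 2)*(k + 3)*(k + 5)**2)/((k + 1)*(k + 2)*(k + 4)**2*(k + 5)**2)
(s_(k+1) − s_k) − t_k = 5*(3*k**2 + 21*k + 34)/(k**6 + 21*k**5 + 177*k**4 + 759*k**3 + 1722*k**2 + 1920*k + 800)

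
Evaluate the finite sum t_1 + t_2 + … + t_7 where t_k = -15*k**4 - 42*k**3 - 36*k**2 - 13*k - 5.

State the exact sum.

Ratio r(k) = (15*k**4 + 102*k**3 + 252*k**2 + 271*k + 111)/(15*k**4 + 42*k**3 + 36*k**2 + 13*k + 5).
A = 1, B = 1, C = k**4 + 14*k**3/5 + 12*k**2/5 + 13*k/15 + 1/3.
Solve (1)·f(k+1) − (1)·f(k) = k**4 + 14*k**3/5 + 12*k**2/5 + 13*k/15 + 1/3.
deg f ≤ 5 (via 0,0,4).
Solve for f: f(k) = k*(3*k**4 + 3*k**3 - 4*k**2 - k + 4)/15 (degree 5 ≤ 5).
Then R = B(k−1)f/C = k*(3*k**4 + 3*k**3 - 4*k**2 - k + 4)/(15*k**4 + 42*k**3 + 36*k**2 + 13*k + 5), so s_k = R(k)·t_k = k*(-3*k**4 - 3*k**3 + 4*k**2 + k - 4).
s_(k+1) − s_k = -15*k**4 - 42*k**3 - 36*k**2 - 13*k - 5 = t_k.
Telescoping: Σ = s_(8) − s_(1) = -108512 − (-5) = -108507.

Σ = -108507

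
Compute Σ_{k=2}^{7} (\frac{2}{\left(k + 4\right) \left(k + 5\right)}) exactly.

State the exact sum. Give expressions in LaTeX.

Σ = 1/6

Compute t_(k+1)/t_k: get (k + 4)/(k + 6).
Gosper form: A/B · C(k+1)/C(k) with A=k + 4, B=k + 6, C=1.
f must satisfy (k + 4)·f(k+1) − (k + 5)·f(k) = 1.
deg f ≤ 1 (via 1,1,0).
Coefficient equations give f(k) = k/4.
Certificate R = B(k−1)f/C = k*(k + 5)/4 gives s_k = k/(2*(k + 4)).
Check: Δs_k = 2/(k**2 + 9*k + 20). ✓
Sum = s_(8) − s_(2); s_(8) = 1/3, s_(2) = 1/6 ⇒ 1/6.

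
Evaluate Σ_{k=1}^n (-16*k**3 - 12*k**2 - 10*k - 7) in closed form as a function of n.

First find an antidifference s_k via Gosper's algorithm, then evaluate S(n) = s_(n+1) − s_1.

S(n) = n*(-4*n**3 - 12*n**2 - 15*n - 14)

The ratio is (16*k**3 + 60*k**2 + 82*k + 45)/(16*k**3 + 12*k**2 + 10*k + 7).
Take A(k)=1, B(k)=1, C(k)=k**3 + 3*k**2/4 + 5*k/8 + 7/16.
Key eq: (1)·f(k+1) = (1)·f(k) + (k**3 + 3*k**2/4 + 5*k/8 + 7/16).
Degrees (0,0,3) ⇒ d ≤ 4.
Coefficient equations give f(k) = k*(4*k**3 - 4*k**2 + 3*k + 4)/16.
R(k) = B(k−1)·f(k)/C(k) = k*(4*k**3 - 4*k**2 + 3*k + 4)/(16*k**3 + 12*k**2 + 10*k + 7); s_k = R·t_k = k*(-4*k**3 + 4*k**2 - 3*k - 4).
s_(k+1) − s_k = -16*k**3 - 12*k**2 - 10*k - 7 = t_k.
Σ_(k=1)^n t_k = s_(n+1) − s_(1) = (-4*n**4 - 12*n**3 - 15*n**2 - 14*n - 7) − (-7), i.e. n*(-4*n**3 - 12*n**2 - 15*n - 14).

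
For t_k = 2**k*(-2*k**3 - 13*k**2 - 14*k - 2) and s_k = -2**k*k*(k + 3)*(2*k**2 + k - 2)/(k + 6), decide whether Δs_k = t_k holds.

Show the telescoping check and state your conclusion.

s_(k+1) = -2**(k + 1)*(k + 1)*(k + 4)*(k + 2*(k + 1)**2 - 1)/(k + 7)
s_(k+1) − s_k = 2**k*(-2*k**5 - 33*k**4 - 198*k**3 - 457*k**2 - 350*k - 48)/(k**2 + 13*k + 42)
(s_(k+1) − s_k) − t_k = 2**k*(6*k**4 + 69*k**3 + 273*k**2 + 264*k + 36)/(k**2 + 13*k + 42)

Invalid: residual 2**k*(6*k**4 + 69*k**3 + 273*k**2 + 264*k + 36)/(k**2 + 13*k + 42) ≠ 0.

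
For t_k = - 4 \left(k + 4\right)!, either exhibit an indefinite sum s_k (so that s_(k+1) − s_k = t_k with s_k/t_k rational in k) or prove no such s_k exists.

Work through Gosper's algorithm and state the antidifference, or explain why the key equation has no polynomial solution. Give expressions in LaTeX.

t_(k+1)/t_k = k + 5.
Normal form (A,B,C) = (k + 5, 1, 1).
Need (k + 5)·f(k+1) − (1)·f(k) = 1.
Bound: deg f ≤ -1.
d = -1 < 0 ⇒ no nonzero polynomial f; not summable.

not Gosper-summable; s_k does not exist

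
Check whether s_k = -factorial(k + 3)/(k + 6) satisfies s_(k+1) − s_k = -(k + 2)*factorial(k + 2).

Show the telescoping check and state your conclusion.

Invalid: residual 3*(k**2 + 8*k + 11)*factorial(k + 2)/((k + 6)*(k + 7)) ≠ 0.

s_(k+1) = -factorial(k + 4)/(k + 7)
s_(k+1) − s_k = -(k**2 + 9*k + 17)*factorial(k + 3)/((k + 6)*(k + 7))
(s_(k+1) − s_k) − t_k = 3*(k**2 + 8*k + 11)*factorial(k + 2)/((k + 6)*(k + 7))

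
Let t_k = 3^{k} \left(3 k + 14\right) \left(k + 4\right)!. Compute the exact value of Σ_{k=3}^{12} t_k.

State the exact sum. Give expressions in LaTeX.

t_(k+1)/t_k = 3*(k + 5)*(3*k + 17)/(3*k + 14).
Gosper form: A/B · C(k+1)/C(k) with A=3*k + 15, B=1, C=k + 14/3.
Solve (3*k + 15)·f(k+1) − (1)·f(k) = k + 14/3.
deg f ≤ 0 (via 1,0,1).
Coefficient equations give f(k) = 1/3.
So s_k = (B(k−1)f/C)·t_k = (1/(3*k + 14))·t_k = 3**k*factorial(k + 4).
Verify: 3**k*(3*k + 14)*factorial(k + 4) matches t_k.
Telescoping: Σ = s_(13) − s_(3) = 567080647424299008000 − (136080) = 567080647424298871920.

Σ = 567080647424298871920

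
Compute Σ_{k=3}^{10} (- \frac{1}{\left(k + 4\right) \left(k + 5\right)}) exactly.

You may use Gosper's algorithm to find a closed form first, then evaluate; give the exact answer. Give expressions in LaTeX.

Σ = -8/105

t_(k+1)/t_k = (k + 4)/(k + 6).
So A=k + 4 and B=k + 6, with C=1.
Solve (k + 4)·f(k+1) − (k + 5)·f(k) = 1.
d = 1 from the (1,1,0) case.
Solve for f: f(k) = k/4 (degree 1 ≤ 1).
So s_k = (B(k−1)f/C)·t_k = (k*(k + 5)/4)·t_k = -k/(4*k + 16).
Verify: -1/(k**2 + 9*k + 20) matches t_k.
Telescoping: Σ = s_(11) − s_(3) = -11/60 − (-3/28) = -8/105.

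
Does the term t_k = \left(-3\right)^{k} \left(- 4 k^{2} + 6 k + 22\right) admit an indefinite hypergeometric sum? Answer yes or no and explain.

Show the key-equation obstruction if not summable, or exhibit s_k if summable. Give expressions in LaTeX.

Yes. s_k = \left(-3\right)^{k} \left(k^{2} - 3 k - 4\right).

r(k) = 3*(-2*k**2 - k + 12)/(2*k**2 - 3*k - 11) after simplifying.
Gosper form: A/B · C(k+1)/C(k) with A=-3, B=1, C=k**2 - 3*k/2 - 11/2.
f must satisfy (-3)·f(k+1) − (1)·f(k) = k**2 - 3*k/2 - 11/2.
From deg A=0, deg B=0, deg C=2: d=2.
Coefficient equations give f(k) = -(k - 4)*(k + 1)/4.
Certificate R = B(k−1)f/C = -(k - 4)*(k + 1)/(2*(2*k**2 - 3*k - 11)) gives s_k = (-3)**k*(k**2 - 3*k - 4).
Check: Δs_k = (-3)**k*(-4*k**2 + 6*k + 22). ✓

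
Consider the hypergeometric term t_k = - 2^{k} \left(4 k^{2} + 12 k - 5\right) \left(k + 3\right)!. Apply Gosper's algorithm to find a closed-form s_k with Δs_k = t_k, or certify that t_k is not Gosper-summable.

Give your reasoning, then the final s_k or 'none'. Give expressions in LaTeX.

s_k = - 2^{k} \left(2 k - 3\right) \left(k + 3\right)!

t_(k+1)/t_k = 2*(4*k**3 + 36*k**2 + 91*k + 44)/(4*k**2 + 12*k - 5).
Gosper form: A/B · C(k+1)/C(k) with A=2*k + 8, B=1, C=k**2 + 3*k - 5/4.
Need (2*k + 8)·f(k+1) − (1)·f(k) = k**2 + 3*k - 5/4.
Bound: deg f ≤ 1.
Match coefficients ⇒ f(k) = (2*k - 3)/4.
Get s_k = R·t_k = -2**k*(2*k - 3)*factorial(k + 3) with R(k) = B(k−1)f(k)/C(k) = (2*k - 3)/(4*k**2 + 12*k - 5).
Δs = -2**k*(4*k**2 + 12*k - 5)*factorial(k + 3), as required.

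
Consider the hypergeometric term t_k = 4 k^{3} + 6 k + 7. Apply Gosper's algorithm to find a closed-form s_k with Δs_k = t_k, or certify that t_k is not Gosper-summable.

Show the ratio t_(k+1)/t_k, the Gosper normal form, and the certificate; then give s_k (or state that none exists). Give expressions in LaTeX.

t_(k+1)/t_k = (6*k + 4*(k + 1)**3 + 13)/(4*k**3 + 6*k + 7).
Normal form (A,B,C) = (1, 1, k**3 + 3*k/2 + 7/4).
Solve (1)·f(k+1) − (1)·f(k) = k**3 + 3*k/2 + 7/4.
d = 4 from the (0,0,3) case.
Solve for f: f(k) = k*(k**3 - 2*k**2 + 4*k + 4)/4 (degree 4 ≤ 4).
So s_k = (B(k−1)f/C)·t_k = (k*(k**3 - 2*k**2 + 4*k + 4)/(4*k**3 + 6*k + 7))·t_k = k*(k**3 - 2*k**2 + 4*k + 4).
s_(k+1) − s_k = 4*k**3 + 6*k + 7 = t_k.

s_k = k \left(k^{3} - 2 k^{2} + 4 k + 4\right)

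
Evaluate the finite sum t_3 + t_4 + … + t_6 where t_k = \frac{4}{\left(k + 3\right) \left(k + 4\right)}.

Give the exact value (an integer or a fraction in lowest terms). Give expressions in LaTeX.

Σ = 4/15

t_(k+1)/t_k = (k + 3)/(k + 5).
Normal form (A,B,C) = (k + 3, k + 5, 1).
Set up (k + 3)·f(k+1) − (k + 4)·f(k) − (1) = 0.
deg f ≤ 1 (via 1,1,0).
Solve for f: f(k) = k/3 (degree 1 ≤ 1).
So s_k = (B(k−1)f/C)·t_k = (k*(k + 4)/3)·t_k = 4*k/(3*(k + 3)).
Check: Δs_k = 4/(k**2 + 7*k + 12). ✓
Σ_(k=3)^(6) t_k = s_(7) − s_(3) = 14/15 − (2/3) = 4/15.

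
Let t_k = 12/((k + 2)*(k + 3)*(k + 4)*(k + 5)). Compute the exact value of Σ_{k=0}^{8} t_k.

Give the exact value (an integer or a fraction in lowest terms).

Step 1: r(k) = (k + 2)/(k + 6).
Factor: A=k + 2; B=k + 6; C=1.
Solve (k + 2)·f(k+1) − (k + 5)·f(k) = 1.
d = 3 from the (1,1,0) case.
Match coefficients ⇒ f(k) = k*(k**2 + 9*k + 26)/72.
R(k) = B(k−1)·f(k)/C(k) = k*(k + 5)*(k**2 + 9*k + 26)/72; s_k = R·t_k = k*(k**2 + 9*k + 26)/(6*(k + 2)*(k + 3)*(k + 4)).
Δs = 12/(k**4 + 14*k**3 + 71*k**2 + 154*k + 120), as required.
Evaluate s at k=9 and k=0: 47/286 and 0; difference 47/286.

Σ = 47/286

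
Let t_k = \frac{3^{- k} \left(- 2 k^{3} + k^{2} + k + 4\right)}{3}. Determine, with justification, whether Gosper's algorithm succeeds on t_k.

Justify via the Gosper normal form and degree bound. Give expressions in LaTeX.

Ratio r(k) = (k - 2*(k + 1)**3 + (k + 1)**2 + 5)/(3*(-2*k**3 + k**2 + k + 4)).
A = 1/3, B = 1, C = k**3 - k**2/2 - k/2 - 2.
f must satisfy (1/3)·f(k+1) − (1)·f(k) = k**3 - k**2/2 - k/2 - 2.
d = 3 from the (0,0,3) case.
Coefficient equations give f(k) = -3*k*(k**2 + k + 2)/2.
Then R = B(k−1)f/C = -3*k*(k**2 + k + 2)/(2*k**3 - k**2 - k - 4), so s_k = R(k)·t_k = k*(k**2 + k + 2)/3**k.
Check: Δs_k = (-2*k**3 + k**2 + k + 4)/(3*3**k). ✓

Yes. s_k = 3^{- k} k \left(k^{2} + k + 2\right).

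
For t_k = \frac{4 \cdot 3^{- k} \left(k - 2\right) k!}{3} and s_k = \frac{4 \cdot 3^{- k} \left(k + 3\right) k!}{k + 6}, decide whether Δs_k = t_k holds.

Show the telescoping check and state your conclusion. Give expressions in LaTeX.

Invalid: residual - \frac{4 \cdot 3^{- k} \left(k^{2} + 4 k - 15\right) k!}{\left(k + 6\right) \left(k + 7\right)} ≠ 0.

s_(k+1) = 4*(k + 4)*factorial(k + 1)/(3*3**k*(k + 7))
s_(k+1) − s_k = 4*(k**3 + 8*k**2 + 4*k - 39)*factorial(k)/(3*3**k*(k + 6)*(k + 7))
(s_(k+1) − s_k) − t_k = -4*(k**2 + 4*k - 15)*factorial(k)/(3**k*(k + 6)*(k + 7))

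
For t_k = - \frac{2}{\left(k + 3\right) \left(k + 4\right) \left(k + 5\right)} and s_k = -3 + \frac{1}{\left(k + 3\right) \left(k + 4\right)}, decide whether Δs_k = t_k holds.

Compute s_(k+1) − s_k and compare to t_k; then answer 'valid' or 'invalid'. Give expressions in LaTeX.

Valid — Δs_k = t_k.

s_(k+1) = -3 + 1/((k + 4)*(k + 5))
s_(k+1) − s_k = -2/(k**3 + 12*k**2 + 47*k + 60)
(s_(k+1) − s_k) − t_k = 0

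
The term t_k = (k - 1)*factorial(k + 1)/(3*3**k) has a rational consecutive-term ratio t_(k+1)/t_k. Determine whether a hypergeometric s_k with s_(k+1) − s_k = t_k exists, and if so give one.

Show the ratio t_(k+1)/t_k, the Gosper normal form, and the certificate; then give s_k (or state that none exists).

Step 1: r(k) = k*(k + 2)/(3*(k - 1)).
A = k/3 + 2/3, B = 1, C = k - 1.
f must satisfy (k/3 + 2/3)·f(k+1) − (1)·f(k) = k - 1.
deg f ≤ 0 (via 1,0,1).
Solve for f: f(k) = 3 (degree 0 ≤ 0).
Then R = B(k−1)f/C = 3/(k - 1), so s_k = R(k)·t_k = factorial(k + 1)/3**k.
Verify: (k - 1)*factorial(k + 1)/(3*3**k) matches t_k.

s_k = factorial(k + 1)/3**k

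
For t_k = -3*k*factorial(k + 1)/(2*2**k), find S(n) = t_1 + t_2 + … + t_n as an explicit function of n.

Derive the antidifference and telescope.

S(n) = 3 - 3*factorial(n + 2)/(2*2**n)

Compute t_(k+1)/t_k: get (k + 1)*(k + 2)/(2*k).
A = k/2 + 1, B = 1, C = k.
Set up (k/2 + 1)·f(k+1) − (1)·f(k) − (k) = 0.
From deg A=1, deg B=0, deg C=1: d=0.
Coefficient equations give f(k) = 2.
Get s_k = R·t_k = -3*factorial(k + 1)/2**k with R(k) = B(k−1)f(k)/C(k) = 2/k.
Δs = -3*k*factorial(k + 1)/(2*2**k), as required.
s_(n+1) = -3*2**(-n - 1)*factorial(n + 2) and s_(1) = -3, so S(n) = 3 - 3*factorial(n + 2)/(2*2**n).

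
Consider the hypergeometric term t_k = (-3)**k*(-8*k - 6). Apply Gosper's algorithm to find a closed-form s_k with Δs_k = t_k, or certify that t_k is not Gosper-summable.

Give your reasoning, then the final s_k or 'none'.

r(k) = 3*(-4*k - 7)/(4*k + 3) after simplifying.
Normal form (A,B,C) = (-3, 1, k + 3/4).
f must satisfy (-3)·f(k+1) − (1)·f(k) = k + 3/4.
Degrees (0,0,1) ⇒ d ≤ 1.
A polynomial solution: f(k) = -k/4.
Get s_k = R·t_k = 2*(-3)**k*k with R(k) = B(k−1)f(k)/C(k) = -k/(4*k + 3).
Check: Δs_k = (-3)**k*(-8*k - 6). ✓

s_k = 2*(-3)**k*k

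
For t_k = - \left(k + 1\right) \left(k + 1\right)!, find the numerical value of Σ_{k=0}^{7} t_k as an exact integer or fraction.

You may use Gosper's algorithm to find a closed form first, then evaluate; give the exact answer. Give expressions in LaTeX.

Σ = -362879

Compute t_(k+1)/t_k: get (k + 2)**2/(k + 1).
So A=k + 2 and B=1, with C=k + 1.
Key eq: (k + 2)·f(k+1) = (1)·f(k) + (k + 1).
Bound: deg f ≤ 0.
Solving with deg f ≤ 0: f(k) = 1.
Certificate R = B(k−1)f/C = 1/(k + 1) gives s_k = -factorial(k + 1).
Verify: -(k + 1)*factorial(k + 1) matches t_k.
Sum = s_(8) − s_(0); s_(8) = -362880, s_(0) = -1 ⇒ -362879.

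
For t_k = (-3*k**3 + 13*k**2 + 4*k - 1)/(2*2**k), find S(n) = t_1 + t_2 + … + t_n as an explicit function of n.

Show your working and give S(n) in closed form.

Step 1: r(k) = (3*k**3 - 4*k**2 - 21*k - 13)/(2*(3*k**3 - 13*k**2 - 4*k + 1)).
Normal form (A,B,C) = (1/2, 1, k**3 - 13*k**2/3 - 4*k/3 + 1/3).
Set up (1/2)·f(k+1) − (1)·f(k) − (k**3 - 13*k**2/3 - 4*k/3 + 1/3) = 0.
deg f ≤ 3 (via 0,0,3).
Coefficient equations give f(k) = -2*(3*k**3 - 4*k**2 - 3*k - 3)/3.
Then R = B(k−1)f/C = -2*(3*k**3 - 4*k**2 - 3*k - 3)/(3*k**3 - 13*k**2 - 4*k + 1), so s_k = R(k)·t_k = (3*k**3 - 4*k**2 - 3*k - 3)/2**k.
Δs = (-3*k**3 + 13*k**2 + 4*k - 1)/(2*2**k), as required.
Evaluate: s_(n+1) = 2**(-n - 1)*(3*n**3 + 5*n**2 - 2*n - 7); subtract s_(1) = -7/2 ⇒ S(n) = 2**(-n - 1)*(7*2**n + 3*n**3 + 5*n**2 - 2*n - 7).

S(n) = 2**(-n - 1)*(7*2**n + 3*n**3 + 5*n**2 - 2*n - 7)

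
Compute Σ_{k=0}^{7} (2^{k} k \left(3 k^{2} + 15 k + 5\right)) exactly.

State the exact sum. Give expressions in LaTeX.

r(k) = 2*(3*k**3 + 24*k**2 + 44*k + 23)/(k*(3*k**2 + 15*k + 5)) after simplifying.
Normal form (A,B,C) = (2, 1, k**3 + 5*k**2 + 5*k/3).
Set up (2)·f(k+1) − (1)·f(k) − (k**3 + 5*k**2 + 5*k/3) = 0.
Degrees (0,0,3) ⇒ d ≤ 3.
Coefficient equations give f(k) = (3*k**3 - 3*k**2 - k + 2)/3.
So s_k = (B(k−1)f/C)·t_k = ((3*k**3 - 3*k**2 - k + 2)/(k*(3*k**2 + 15*k + 5)))·t_k = 2**k*(3*k**3 - 3*k**2 - k + 2).
Verify: 2**k*k*(3*k**2 + 15*k + 5) matches t_k.
Evaluate s at k=8 and k=0: 342528 and 2; difference 342526.

Σ = 342526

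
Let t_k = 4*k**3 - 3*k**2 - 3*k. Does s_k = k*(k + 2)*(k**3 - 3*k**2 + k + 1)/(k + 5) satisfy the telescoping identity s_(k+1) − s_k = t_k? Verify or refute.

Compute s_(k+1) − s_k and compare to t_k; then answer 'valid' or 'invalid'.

s_(k+1) = k*(k**4 + 4*k**3 + k**2 - 8*k - 6)/(k + 6)
s_(k+1) − s_k = 2*k*(2*k**4 + 16*k**3 + 12*k**2 - 33*k - 21)/(k**2 + 11*k + 30)
(s_(k+1) − s_k) − t_k = 3*k*(-3*k**3 - 20*k**2 + 19*k + 16)/(k**2 + 11*k + 30)

Invalid: residual 3*k*(-3*k**3 - 20*k**2 + 19*k + 16)/(k**2 + 11*k + 30) ≠ 0.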